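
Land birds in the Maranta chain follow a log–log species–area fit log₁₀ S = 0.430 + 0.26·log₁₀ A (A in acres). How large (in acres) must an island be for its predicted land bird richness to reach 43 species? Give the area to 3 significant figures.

42500 acres

43 = 2.692 × A^0.26  ⇒  A^0.26 = 43/2.692 = 15.98
ln A = ln(15.98) / 0.26 = 2.7711 / 0.26 = 10.6580
A = e^10.6580 ≈ 42533 acres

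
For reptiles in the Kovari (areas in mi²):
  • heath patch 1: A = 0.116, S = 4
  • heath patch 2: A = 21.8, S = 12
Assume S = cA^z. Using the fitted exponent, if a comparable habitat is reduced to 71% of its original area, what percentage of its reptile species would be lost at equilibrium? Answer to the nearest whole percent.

z = ln(12/4) / ln(21.8/0.116) = 1.0986 / 5.2361 = 0.2098
S_new/S_old = (A_new/A_old)^z = 0.71^0.2098 = exp(0.2098 × -0.3425) = 0.9307
Fraction lost = 1 − 0.9307 = 0.06934

7%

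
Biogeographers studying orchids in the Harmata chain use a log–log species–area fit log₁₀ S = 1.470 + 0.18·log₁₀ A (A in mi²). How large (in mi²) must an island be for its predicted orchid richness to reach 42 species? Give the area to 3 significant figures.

42 = 29.51 × A^0.18  ⇒  A^0.18 = 42/29.51 = 1.423
ln A = ln(1.423) / 0.18 = 0.3529 / 0.18 = 1.9604
A = e^1.9604 ≈ 7.102 mi²

7.10 mi²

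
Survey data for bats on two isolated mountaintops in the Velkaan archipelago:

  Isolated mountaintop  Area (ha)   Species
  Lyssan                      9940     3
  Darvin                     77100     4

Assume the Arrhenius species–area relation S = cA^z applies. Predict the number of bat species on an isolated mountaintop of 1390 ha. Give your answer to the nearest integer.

2

z = ln(4/3) / ln(77100/9940) = 0.2877 / 2.0485 = 0.1404
c = 3 / 9940^0.1404 = 3 / 3.642 = 0.8237
S₃ = 0.8237 × 1390^0.1404 = 0.8237 × 2.763 ≈ 2.276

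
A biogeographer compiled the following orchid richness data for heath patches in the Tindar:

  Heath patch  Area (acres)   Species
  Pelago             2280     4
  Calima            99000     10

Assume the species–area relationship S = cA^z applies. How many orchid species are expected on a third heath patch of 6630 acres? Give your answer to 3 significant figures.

5.18

z = ln(10/4) / ln(99000/2280) = 0.9163 / 3.7709 = 0.2430
c = 4 / 2280^0.2430 = 4 / 6.545 = 0.6111
S₃ = 0.6111 × 6630^0.2430 = 0.6111 × 8.484 ≈ 5.184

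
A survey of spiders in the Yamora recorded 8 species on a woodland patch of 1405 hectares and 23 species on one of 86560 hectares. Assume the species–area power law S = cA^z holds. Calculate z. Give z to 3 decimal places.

Taking logs: ln S = ln c + z ln A, so z = (ln S₂ − ln S₁)/(ln A₂ − ln A₁).
z = ln(23/8) / ln(86560/1405) = ln(2.875) / ln(61.61) = 1.0561 / 4.1208 = 0.2563

0.256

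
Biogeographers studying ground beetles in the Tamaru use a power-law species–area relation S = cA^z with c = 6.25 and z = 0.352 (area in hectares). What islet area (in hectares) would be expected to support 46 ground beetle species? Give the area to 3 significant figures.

46 = 6.25 × A^0.352  ⇒  A^0.352 = 46/6.25 = 7.36
ln A = ln(7.36) / 0.352 = 1.9961 / 0.352 = 5.6706
A = e^5.6706 ≈ 290.2 hectares

290 hectares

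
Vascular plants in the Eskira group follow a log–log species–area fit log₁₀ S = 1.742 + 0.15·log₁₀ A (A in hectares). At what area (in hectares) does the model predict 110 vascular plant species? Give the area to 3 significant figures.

99.1 hectares

110 = 55.21 × A^0.15  ⇒  A^0.15 = 110/55.21 = 1.992
ln A = ln(1.992) / 0.15 = 0.6894 / 0.15 = 4.5958
A = e^4.5958 ≈ 99.07 hectares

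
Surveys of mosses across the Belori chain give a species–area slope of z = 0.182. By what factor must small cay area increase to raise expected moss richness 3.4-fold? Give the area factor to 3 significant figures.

(A₂/A₁)^0.182 = 3.4, so A₂/A₁ = 3.4^(1/0.182) = 3.4^5.495
ln(A₂/A₁) = ln 3.4 / 0.182 = 1.2238 / 0.182 = 6.7240
A₂/A₁ = e^6.7240 ≈ 832.2

832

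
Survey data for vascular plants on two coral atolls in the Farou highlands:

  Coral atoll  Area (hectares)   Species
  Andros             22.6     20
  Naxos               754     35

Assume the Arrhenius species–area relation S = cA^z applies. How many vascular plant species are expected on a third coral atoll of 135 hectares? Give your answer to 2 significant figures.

z = ln(35/20) / ln(754/22.6) = 0.5596 / 3.5074 = 0.1596
c = 20 / 22.6^0.1596 = 20 / 1.645 = 12.16
S₃ = 12.16 × 135^0.1596 = 12.16 × 2.187 ≈ 26.6

27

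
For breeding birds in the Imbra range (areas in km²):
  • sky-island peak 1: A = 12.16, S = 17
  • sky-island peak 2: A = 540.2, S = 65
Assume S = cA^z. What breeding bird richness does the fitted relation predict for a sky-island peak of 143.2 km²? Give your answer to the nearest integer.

41

z = ln(65/17) / ln(540.2/12.16) = 1.3412 / 3.7938 = 0.3535
c = 17 / 12.16^0.3535 = 17 / 2.418 = 7.029
S₃ = 7.029 × 143.2^0.3535 = 7.029 × 5.783 ≈ 40.65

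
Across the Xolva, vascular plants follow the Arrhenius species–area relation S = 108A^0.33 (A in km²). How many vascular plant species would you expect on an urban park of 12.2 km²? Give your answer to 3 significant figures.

S = 108 × 12.2^0.33
ln S = ln 108 + 0.33 × ln 12.2 = 4.6821 + 0.33 × 2.5014 = 5.5076
S = e^5.5076 ≈ 246.6

247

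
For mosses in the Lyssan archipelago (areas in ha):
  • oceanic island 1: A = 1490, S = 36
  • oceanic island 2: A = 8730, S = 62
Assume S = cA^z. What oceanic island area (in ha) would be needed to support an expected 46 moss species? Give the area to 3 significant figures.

3310 ha

z = ln(62/36) / ln(8730/1490) = 0.5436 / 1.7680 = 0.3075
c = 36 / 1490^0.3075 = 36 / 9.455 = 3.807
A = (46/3.807)^(1/0.3075) ⇒ ln A = ln(12.08)/0.3075 = 8.1037
A = e^8.1037 ≈ 3307 ha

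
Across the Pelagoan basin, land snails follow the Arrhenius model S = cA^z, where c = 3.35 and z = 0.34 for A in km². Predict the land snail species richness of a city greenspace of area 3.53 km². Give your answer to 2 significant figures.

S = 3.35 × 3.53^0.34 = 3.35 × 1.535 ≈ 5.144

5.1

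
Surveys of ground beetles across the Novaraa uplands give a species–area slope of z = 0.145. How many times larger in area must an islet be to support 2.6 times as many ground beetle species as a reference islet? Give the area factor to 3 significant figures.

728

(A₂/A₁)^0.145 = 2.6, so A₂/A₁ = 2.6^(1/0.145) = 2.6^6.897
ln(A₂/A₁) = ln 2.6 / 0.145 = 0.9555 / 0.145 = 6.5897
A₂/A₁ = e^6.5897 ≈ 727.6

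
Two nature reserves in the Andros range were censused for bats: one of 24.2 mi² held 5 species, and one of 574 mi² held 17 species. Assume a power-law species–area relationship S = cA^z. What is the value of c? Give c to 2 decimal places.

1.46

z = ln(S₂/S₁) / ln(A₂/A₁) = ln(17/5) / ln(574/24.2) = 1.2238 / 3.1663 = 0.3865
c = S₁ / A₁^z = 5 / 24.2^0.3865 = 5 / 3.426 = 1.459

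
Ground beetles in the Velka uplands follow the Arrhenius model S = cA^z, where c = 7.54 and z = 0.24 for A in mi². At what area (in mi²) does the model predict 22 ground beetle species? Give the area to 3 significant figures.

86.6 mi²

22 = 7.54 × A^0.24  ⇒  A^0.24 = 22/7.54 = 2.918
ln A = ln(2.918) / 0.24 = 1.0708 / 0.24 = 4.4618
A = e^4.4618 ≈ 86.64 mi²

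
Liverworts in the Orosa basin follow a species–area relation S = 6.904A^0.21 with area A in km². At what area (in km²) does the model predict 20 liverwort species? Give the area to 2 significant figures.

160 km²

20 = 6.904 × A^0.21  ⇒  A^0.21 = 20/6.904 = 2.897
ln A = ln(2.897) / 0.21 = 1.0636 / 0.21 = 5.0649
A = e^5.0649 ≈ 158.4 km²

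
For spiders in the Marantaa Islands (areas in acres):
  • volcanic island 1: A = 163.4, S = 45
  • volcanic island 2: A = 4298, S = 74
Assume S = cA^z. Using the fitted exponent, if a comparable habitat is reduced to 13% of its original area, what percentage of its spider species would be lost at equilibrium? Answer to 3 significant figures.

z = ln(74/45) / ln(4298/163.4) = 0.4974 / 3.2697 = 0.1521
S_new/S_old = (A_new/A_old)^z = 0.13^0.1521 = exp(0.1521 × -2.0402) = 0.7332
Fraction lost = 1 − 0.7332 = 0.2668

26.7%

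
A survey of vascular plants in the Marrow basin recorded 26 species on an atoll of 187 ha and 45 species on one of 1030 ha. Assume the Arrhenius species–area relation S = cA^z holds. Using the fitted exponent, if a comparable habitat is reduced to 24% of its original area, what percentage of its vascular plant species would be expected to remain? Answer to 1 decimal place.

63.2%

z = ln(45/26) / ln(1030/187) = 0.5486 / 1.7062 = 0.3215
S_new/S_old = (A_new/A_old)^z = 0.24^0.3215 = exp(0.3215 × -1.4271) = 0.632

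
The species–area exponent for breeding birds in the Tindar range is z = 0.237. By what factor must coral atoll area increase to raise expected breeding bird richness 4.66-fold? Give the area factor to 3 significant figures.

(A₂/A₁)^0.237 = 4.66, so A₂/A₁ = 4.66^(1/0.237) = 4.66^4.219
ln(A₂/A₁) = ln 4.66 / 0.237 = 1.5390 / 0.237 = 6.4937
A₂/A₁ = e^6.4937 ≈ 661

661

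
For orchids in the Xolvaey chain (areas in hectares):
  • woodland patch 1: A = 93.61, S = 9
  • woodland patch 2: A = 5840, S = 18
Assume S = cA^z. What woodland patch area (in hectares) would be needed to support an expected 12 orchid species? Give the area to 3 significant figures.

520 hectares

z = ln(18/9) / ln(5840/93.61) = 0.6931 / 4.1333 = 0.1677
c = 9 / 93.61^0.1677 = 9 / 2.141 = 4.204
A = (12/4.204)^(1/0.1677) ⇒ ln A = ln(2.854)/0.1677 = 6.2546
A = e^6.2546 ≈ 520.4 hectares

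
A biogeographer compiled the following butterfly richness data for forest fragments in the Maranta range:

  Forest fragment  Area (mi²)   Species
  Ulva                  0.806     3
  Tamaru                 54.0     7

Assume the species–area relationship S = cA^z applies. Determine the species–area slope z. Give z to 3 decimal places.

Taking logs: ln S = ln c + z ln A, so z = (ln S₂ − ln S₁)/(ln A₂ − ln A₁).
z = ln(7/3) / ln(54/0.806) = ln(2.333) / ln(67) = 0.8473 / 4.2047 = 0.2015

0.202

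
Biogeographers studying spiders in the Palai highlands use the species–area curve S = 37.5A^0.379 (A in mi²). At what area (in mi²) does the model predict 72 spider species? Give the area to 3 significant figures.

72 = 37.5 × A^0.379  ⇒  A^0.379 = 72/37.5 = 1.92
ln A = ln(1.92) / 0.379 = 0.6523 / 0.379 = 1.7212
A = e^1.7212 ≈ 5.591 mi²

5.59 mi²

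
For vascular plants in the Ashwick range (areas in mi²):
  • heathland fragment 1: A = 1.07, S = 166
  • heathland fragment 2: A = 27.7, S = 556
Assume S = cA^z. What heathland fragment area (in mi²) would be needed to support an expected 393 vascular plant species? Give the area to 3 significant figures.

z = ln(556/166) / ln(27.7/1.07) = 1.2088 / 3.2538 = 0.3715
c = 166 / 1.07^0.3715 = 166 / 1.025 = 161.9
A = (393/161.9)^(1/0.3715) ⇒ ln A = ln(2.428)/0.3715 = 2.3875
A = e^2.3875 ≈ 10.89 mi²

10.9 mi²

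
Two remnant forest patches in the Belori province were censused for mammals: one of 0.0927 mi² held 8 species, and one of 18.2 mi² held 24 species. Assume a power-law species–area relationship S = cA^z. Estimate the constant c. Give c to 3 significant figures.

z = ln(S₂/S₁) / ln(A₂/A₁) = ln(24/8) / ln(18.2/0.0927) = 1.0986 / 5.2798 = 0.2081
c = S₁ / A₁^z = 8 / 0.0927^0.2081 = 8 / 0.6096 = 13.12

13.1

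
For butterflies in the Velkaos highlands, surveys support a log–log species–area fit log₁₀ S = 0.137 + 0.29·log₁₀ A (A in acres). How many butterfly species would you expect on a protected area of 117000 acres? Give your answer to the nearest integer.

S = 1.371 × 117000^0.29
ln S = ln 1.371 + 0.29 × ln 117000 = 0.3155 + 0.29 × 11.6699 = 3.6997
S = e^3.6997 ≈ 40.44

40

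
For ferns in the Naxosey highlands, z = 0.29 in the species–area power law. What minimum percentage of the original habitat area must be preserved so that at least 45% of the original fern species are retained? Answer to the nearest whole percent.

6%

Need (A_new/A_old)^0.29 = 0.45, so A_new/A_old = 0.45^(1/0.29) = 0.45^3.448
ln(A_new/A_old) = ln 0.45 / 0.29 = -0.7985 / 0.29 = -2.7535
A_new/A_old = e^-2.7535 ≈ 0.06371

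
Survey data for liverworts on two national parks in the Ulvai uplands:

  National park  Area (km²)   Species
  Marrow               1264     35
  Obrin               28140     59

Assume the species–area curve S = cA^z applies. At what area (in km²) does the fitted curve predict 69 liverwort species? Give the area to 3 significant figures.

71300 km²

z = ln(59/35) / ln(28140/1264) = 0.5222 / 3.1029 = 0.1683
c = 35 / 1264^0.1683 = 35 / 3.327 = 10.52
A = (69/10.52)^(1/0.1683) ⇒ ln A = ln(6.558)/0.1683 = 11.1753
A = e^11.1753 ≈ 71346 km²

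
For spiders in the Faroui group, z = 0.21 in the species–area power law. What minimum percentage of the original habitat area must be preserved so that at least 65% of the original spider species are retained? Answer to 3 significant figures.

Need (A_new/A_old)^0.21 = 0.65, so A_new/A_old = 0.65^(1/0.21) = 0.65^4.762
ln(A_new/A_old) = ln 0.65 / 0.21 = -0.4308 / 0.21 = -2.0513
A_new/A_old = e^-2.0513 ≈ 0.1286

12.9%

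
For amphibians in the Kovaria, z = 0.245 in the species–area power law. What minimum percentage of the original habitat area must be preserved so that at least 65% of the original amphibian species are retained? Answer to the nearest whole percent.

17%

Need (A_new/A_old)^0.245 = 0.65, so A_new/A_old = 0.65^(1/0.245) = 0.65^4.082
ln(A_new/A_old) = ln 0.65 / 0.245 = -0.4308 / 0.245 = -1.7583
A_new/A_old = e^-1.7583 ≈ 0.1723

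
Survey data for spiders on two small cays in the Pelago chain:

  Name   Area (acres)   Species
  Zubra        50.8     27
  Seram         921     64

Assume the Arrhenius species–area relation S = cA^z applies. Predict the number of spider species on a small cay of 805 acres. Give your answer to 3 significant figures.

61.5

z = ln(64/27) / ln(921/50.8) = 0.8630 / 2.8976 = 0.2979
c = 27 / 50.8^0.2979 = 27 / 3.222 = 8.38
S₃ = 8.38 × 805^0.2979 = 8.38 × 7.337 ≈ 61.48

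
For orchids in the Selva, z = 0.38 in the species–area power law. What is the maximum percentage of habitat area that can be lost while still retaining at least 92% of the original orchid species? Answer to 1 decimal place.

19.7%

Need (A_new/A_old)^0.38 = 0.92, so A_new/A_old = 0.92^(1/0.38) = 0.92^2.632
ln(A_new/A_old) = ln 0.92 / 0.38 = -0.0834 / 0.38 = -0.2194
A_new/A_old = e^-0.2194 ≈ 0.803
Fraction that can be lost = 1 − 0.803 = 0.197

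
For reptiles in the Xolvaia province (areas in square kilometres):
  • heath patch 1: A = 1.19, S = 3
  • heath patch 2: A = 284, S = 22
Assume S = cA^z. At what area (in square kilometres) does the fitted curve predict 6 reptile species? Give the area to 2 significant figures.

z = ln(22/3) / ln(284/1.19) = 1.9924 / 5.4750 = 0.3639
c = 3 / 1.19^0.3639 = 3 / 1.065 = 2.816
A = (6/2.816)^(1/0.3639) ⇒ ln A = ln(2.131)/0.3639 = 2.0787
A = e^2.0787 ≈ 7.994 square kilometres

8.0 square kilometres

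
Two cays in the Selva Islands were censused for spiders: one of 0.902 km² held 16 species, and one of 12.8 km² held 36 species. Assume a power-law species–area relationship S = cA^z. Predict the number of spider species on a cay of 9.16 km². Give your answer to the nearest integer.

32

z = ln(36/16) / ln(12.8/0.902) = 0.8109 / 2.6526 = 0.3057
c = 16 / 0.902^0.3057 = 16 / 0.969 = 16.51
S₃ = 16.51 × 9.16^0.3057 = 16.51 × 1.968 ≈ 32.5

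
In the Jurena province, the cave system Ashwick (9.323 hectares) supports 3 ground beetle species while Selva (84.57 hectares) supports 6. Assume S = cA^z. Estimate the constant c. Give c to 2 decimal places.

1.49

z = ln(S₂/S₁) / ln(A₂/A₁) = ln(6/3) / ln(84.57/9.323) = 0.6931 / 2.2051 = 0.3143
c = S₁ / A₁^z = 3 / 9.323^0.3143 = 3 / 2.017 = 1.487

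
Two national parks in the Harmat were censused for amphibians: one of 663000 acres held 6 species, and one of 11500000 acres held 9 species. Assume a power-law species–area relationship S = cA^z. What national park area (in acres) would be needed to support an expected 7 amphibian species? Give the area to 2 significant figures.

z = ln(9/6) / ln(11500000/663000) = 0.4055 / 2.8533 = 0.1421
c = 6 / 663000^0.1421 = 6 / 6.718 = 0.8931
A = (7/0.8931)^(1/0.1421) ⇒ ln A = ln(7.838)/0.1421 = 14.4893
A = e^14.4893 ≈ 1961686 acres

2000000 acres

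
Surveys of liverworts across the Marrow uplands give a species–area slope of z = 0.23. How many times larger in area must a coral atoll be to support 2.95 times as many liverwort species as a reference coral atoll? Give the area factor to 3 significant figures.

110

(A₂/A₁)^0.23 = 2.95, so A₂/A₁ = 2.95^(1/0.23) = 2.95^4.348
ln(A₂/A₁) = ln 2.95 / 0.23 = 1.0818 / 0.23 = 4.7035
A₂/A₁ = e^4.7035 ≈ 110.3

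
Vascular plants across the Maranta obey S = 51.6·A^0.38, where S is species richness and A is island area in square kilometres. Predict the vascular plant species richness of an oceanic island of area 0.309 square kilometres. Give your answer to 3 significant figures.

33.0

S = 51.6 × 0.309^0.38
ln S = ln 51.6 + 0.38 × ln 0.309 = 3.9435 + 0.38 × -1.1744 = 3.4972
S = e^3.4972 ≈ 33.02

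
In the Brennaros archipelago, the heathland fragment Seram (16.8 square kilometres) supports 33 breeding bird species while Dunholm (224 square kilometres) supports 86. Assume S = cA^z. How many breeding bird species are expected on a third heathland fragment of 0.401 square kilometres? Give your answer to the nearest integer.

8

z = ln(86/33) / ln(224/16.8) = 0.9578 / 2.5903 = 0.3698
c = 33 / 16.8^0.3698 = 33 / 2.839 = 11.63
S₃ = 11.63 × 0.401^0.3698 = 11.63 × 0.7133 ≈ 8.292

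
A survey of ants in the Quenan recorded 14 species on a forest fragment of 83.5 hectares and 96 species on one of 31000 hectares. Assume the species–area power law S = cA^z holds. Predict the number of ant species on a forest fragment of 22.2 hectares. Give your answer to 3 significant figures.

9.10

z = ln(96/14) / ln(31000/83.5) = 1.9253 / 5.9169 = 0.3254
c = 14 / 83.5^0.3254 = 14 / 4.22 = 3.318
S₃ = 3.318 × 22.2^0.3254 = 3.318 × 2.742 ≈ 9.097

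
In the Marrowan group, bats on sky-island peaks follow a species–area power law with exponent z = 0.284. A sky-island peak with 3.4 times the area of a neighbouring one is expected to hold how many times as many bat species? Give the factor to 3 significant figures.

S₂/S₁ = (A₂/A₁)^z = 3.4^0.284
ln(S₂/S₁) = 0.284 × ln 3.4 = 0.284 × 1.2238 = 0.3476
S₂/S₁ = e^0.3476 ≈ 1.416

1.42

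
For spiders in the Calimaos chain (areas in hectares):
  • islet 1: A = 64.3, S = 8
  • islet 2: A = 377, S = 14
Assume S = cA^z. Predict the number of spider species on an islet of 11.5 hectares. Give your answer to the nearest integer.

5

z = ln(14/8) / ln(377/64.3) = 0.5596 / 1.7687 = 0.3164
c = 8 / 64.3^0.3164 = 8 / 3.734 = 2.143
S₃ = 2.143 × 11.5^0.3164 = 2.143 × 2.166 ≈ 4.641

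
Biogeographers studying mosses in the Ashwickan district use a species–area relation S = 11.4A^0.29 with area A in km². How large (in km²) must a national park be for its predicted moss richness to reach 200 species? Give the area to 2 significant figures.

200 = 11.4 × A^0.29  ⇒  A^0.29 = 200/11.4 = 17.54
ln A = ln(17.54) / 0.29 = 2.8647 / 0.29 = 9.8783
A = e^9.8783 ≈ 19502 km²

20000 km²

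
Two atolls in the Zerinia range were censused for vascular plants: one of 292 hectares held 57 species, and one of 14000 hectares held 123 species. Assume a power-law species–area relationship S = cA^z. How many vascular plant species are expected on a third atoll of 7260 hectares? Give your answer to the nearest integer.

108

z = ln(123/57) / ln(14000/292) = 0.7691 / 3.8701 = 0.1987
c = 57 / 292^0.1987 = 57 / 3.09 = 18.45
S₃ = 18.45 × 7260^0.1987 = 18.45 × 5.852 ≈ 108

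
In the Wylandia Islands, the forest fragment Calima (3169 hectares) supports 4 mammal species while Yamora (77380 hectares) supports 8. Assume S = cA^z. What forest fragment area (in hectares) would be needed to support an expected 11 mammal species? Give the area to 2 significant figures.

340000 hectares

z = ln(8/4) / ln(77380/3169) = 0.6931 / 3.1953 = 0.2169
c = 4 / 3169^0.2169 = 4 / 5.747 = 0.696
A = (11/0.696)^(1/0.2169) ⇒ ln A = ln(15.8)/0.2169 = 12.7245
A = e^12.7245 ≈ 335881 hectares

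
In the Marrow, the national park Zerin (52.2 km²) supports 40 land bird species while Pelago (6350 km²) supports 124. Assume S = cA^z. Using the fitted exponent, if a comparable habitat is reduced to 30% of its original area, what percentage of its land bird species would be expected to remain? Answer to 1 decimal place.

75.3%

z = ln(124/40) / ln(6350/52.2) = 1.1314 / 4.8011 = 0.2357
S_new/S_old = (A_new/A_old)^z = 0.3^0.2357 = exp(0.2357 × -1.2040) = 0.753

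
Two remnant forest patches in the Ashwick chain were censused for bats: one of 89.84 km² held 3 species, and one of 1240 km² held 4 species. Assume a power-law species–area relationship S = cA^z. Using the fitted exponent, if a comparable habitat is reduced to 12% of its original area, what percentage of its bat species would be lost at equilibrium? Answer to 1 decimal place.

20.7%

z = ln(4/3) / ln(1240/89.84) = 0.2877 / 2.6248 = 0.1096
S_new/S_old = (A_new/A_old)^z = 0.12^0.1096 = exp(0.1096 × -2.1203) = 0.7926
Fraction lost = 1 − 0.7926 = 0.2074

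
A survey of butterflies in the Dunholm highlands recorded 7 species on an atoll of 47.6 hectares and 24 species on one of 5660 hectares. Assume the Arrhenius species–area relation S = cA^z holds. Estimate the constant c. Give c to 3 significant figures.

2.59

z = ln(S₂/S₁) / ln(A₂/A₁) = ln(24/7) / ln(5660/47.6) = 1.2321 / 4.7783 = 0.2579
c = S₁ / A₁^z = 7 / 47.6^0.2579 = 7 / 2.708 = 2.585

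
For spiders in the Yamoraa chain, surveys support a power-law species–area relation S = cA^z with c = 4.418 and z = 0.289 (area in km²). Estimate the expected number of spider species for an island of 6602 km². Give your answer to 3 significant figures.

S = 4.418 × 6602^0.289 = 4.418 × 12.7 ≈ 56.12

56.1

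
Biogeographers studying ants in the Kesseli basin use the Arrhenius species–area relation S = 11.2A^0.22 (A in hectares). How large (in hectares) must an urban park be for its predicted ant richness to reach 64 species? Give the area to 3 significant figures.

2760 hectares

64 = 11.2 × A^0.22  ⇒  A^0.22 = 64/11.2 = 5.714
ln A = ln(5.714) / 0.22 = 1.7430 / 0.22 = 7.9226
A = e^7.9226 ≈ 2759 hectares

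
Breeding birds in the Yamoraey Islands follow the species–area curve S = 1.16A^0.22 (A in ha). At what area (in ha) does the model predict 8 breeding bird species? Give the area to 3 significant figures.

6490 ha

8 = 1.16 × A^0.22  ⇒  A^0.22 = 8/1.16 = 6.897
ln A = ln(6.897) / 0.22 = 1.9310 / 0.22 = 8.7774
A = e^8.7774 ≈ 6486 ha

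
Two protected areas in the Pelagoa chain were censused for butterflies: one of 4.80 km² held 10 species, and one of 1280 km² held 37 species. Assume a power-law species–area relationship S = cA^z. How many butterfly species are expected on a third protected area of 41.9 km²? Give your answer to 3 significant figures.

16.6

z = ln(37/10) / ln(1280/4.8) = 1.3083 / 5.5860 = 0.2342
c = 10 / 4.8^0.2342 = 10 / 1.444 = 6.925
S₃ = 6.925 × 41.9^0.2342 = 6.925 × 2.399 ≈ 16.61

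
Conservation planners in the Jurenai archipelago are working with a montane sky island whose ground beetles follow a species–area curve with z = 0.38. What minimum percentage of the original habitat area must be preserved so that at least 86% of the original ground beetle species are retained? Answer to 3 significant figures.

Need (A_new/A_old)^0.38 = 0.86, so A_new/A_old = 0.86^(1/0.38) = 0.86^2.632
ln(A_new/A_old) = ln 0.86 / 0.38 = -0.1508 / 0.38 = -0.3969
A_new/A_old = e^-0.3969 ≈ 0.6724

67.2%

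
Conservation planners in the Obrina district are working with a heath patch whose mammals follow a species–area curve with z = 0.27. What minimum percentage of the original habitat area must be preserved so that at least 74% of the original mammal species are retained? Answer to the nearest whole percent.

Need (A_new/A_old)^0.27 = 0.74, so A_new/A_old = 0.74^(1/0.27) = 0.74^3.704
ln(A_new/A_old) = ln 0.74 / 0.27 = -0.3011 / 0.27 = -1.1152
A_new/A_old = e^-1.1152 ≈ 0.3278

33%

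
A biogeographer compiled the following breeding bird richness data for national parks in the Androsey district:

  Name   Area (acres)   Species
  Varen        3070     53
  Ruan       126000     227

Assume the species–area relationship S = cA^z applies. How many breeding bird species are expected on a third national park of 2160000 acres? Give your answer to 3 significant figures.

z = ln(227/53) / ln(126000/3070) = 1.4547 / 3.7146 = 0.3916
c = 53 / 3070^0.3916 = 53 / 23.2 = 2.284
S₃ = 2.284 × 2160000^0.3916 = 2.284 × 302.4 ≈ 690.7

691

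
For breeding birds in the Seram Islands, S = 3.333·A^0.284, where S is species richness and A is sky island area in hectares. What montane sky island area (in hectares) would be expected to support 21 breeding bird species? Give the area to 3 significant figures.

21 = 3.333 × A^0.284  ⇒  A^0.284 = 21/3.333 = 6.301
ln A = ln(6.301) / 0.284 = 1.8406 / 0.284 = 6.4812
A = e^6.4812 ≈ 652.7 hectares

653 hectares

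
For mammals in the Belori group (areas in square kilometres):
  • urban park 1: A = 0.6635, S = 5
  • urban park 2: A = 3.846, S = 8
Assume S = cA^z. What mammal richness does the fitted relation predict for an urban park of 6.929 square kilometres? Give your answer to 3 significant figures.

9.36

z = ln(8/5) / ln(3.846/0.6635) = 0.4700 / 1.7573 = 0.2675
c = 5 / 0.6635^0.2675 = 5 / 0.8961 = 5.58
S₃ = 5.58 × 6.929^0.2675 = 5.58 × 1.678 ≈ 9.364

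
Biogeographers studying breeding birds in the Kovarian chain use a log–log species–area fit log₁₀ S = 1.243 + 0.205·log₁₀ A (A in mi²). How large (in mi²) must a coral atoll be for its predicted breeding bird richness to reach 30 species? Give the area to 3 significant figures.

13.9 mi²

30 = 17.5 × A^0.205  ⇒  A^0.205 = 30/17.5 = 1.714
ln A = ln(1.714) / 0.205 = 0.5391 / 0.205 = 2.6297
A = e^2.6297 ≈ 13.87 mi²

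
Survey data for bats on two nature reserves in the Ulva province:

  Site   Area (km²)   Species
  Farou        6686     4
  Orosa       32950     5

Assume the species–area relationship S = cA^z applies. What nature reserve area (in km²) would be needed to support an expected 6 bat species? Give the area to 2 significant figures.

z = ln(5/4) / ln(32950/6686) = 0.2231 / 1.5950 = 0.1399
c = 4 / 6686^0.1399 = 4 / 3.429 = 1.167
A = (6/1.167)^(1/0.1399) ⇒ ln A = ln(5.143)/0.1399 = 11.7059
A = e^11.7059 ≈ 121290 km²

120000 km²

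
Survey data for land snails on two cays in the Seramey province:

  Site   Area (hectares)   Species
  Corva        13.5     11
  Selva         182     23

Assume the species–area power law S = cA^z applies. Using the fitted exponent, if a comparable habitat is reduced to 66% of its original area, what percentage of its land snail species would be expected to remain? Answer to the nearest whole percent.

89%

z = ln(23/11) / ln(182/13.5) = 0.7376 / 2.6013 = 0.2835
S_new/S_old = (A_new/A_old)^z = 0.66^0.2835 = exp(0.2835 × -0.4155) = 0.8889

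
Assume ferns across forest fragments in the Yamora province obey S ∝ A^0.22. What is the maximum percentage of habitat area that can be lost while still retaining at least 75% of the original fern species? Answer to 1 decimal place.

73.0%

Need (A_new/A_old)^0.22 = 0.75, so A_new/A_old = 0.75^(1/0.22) = 0.75^4.545
ln(A_new/A_old) = ln 0.75 / 0.22 = -0.2877 / 0.22 = -1.3076
A_new/A_old = e^-1.3076 ≈ 0.2705
Fraction that can be lost = 1 − 0.2705 = 0.7295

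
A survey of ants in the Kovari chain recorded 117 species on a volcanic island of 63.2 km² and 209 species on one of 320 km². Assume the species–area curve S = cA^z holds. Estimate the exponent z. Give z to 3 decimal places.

Taking logs: ln S = ln c + z ln A, so z = (ln S₂ − ln S₁)/(ln A₂ − ln A₁).
z = ln(209/117) / ln(320/63.2) = ln(1.786) / ln(5.063) = 0.5802 / 1.6220 = 0.3577

0.358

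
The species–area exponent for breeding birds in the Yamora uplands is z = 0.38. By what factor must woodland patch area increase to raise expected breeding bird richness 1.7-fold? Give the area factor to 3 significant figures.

(A₂/A₁)^0.38 = 1.7, so A₂/A₁ = 1.7^(1/0.38) = 1.7^2.632
ln(A₂/A₁) = ln 1.7 / 0.38 = 0.5306 / 0.38 = 1.3964
A₂/A₁ = e^1.3964 ≈ 4.041

4.04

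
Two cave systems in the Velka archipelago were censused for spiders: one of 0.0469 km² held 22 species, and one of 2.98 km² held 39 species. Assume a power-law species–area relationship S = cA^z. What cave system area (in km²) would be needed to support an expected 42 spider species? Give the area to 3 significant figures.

5.10 km²

z = ln(39/22) / ln(2.98/0.0469) = 0.5725 / 4.1517 = 0.1379
c = 22 / 0.0469^0.1379 = 22 / 0.6558 = 33.55
A = (42/33.55)^(1/0.1379) ⇒ ln A = ln(1.252)/0.1379 = 1.6293
A = e^1.6293 ≈ 5.1 km²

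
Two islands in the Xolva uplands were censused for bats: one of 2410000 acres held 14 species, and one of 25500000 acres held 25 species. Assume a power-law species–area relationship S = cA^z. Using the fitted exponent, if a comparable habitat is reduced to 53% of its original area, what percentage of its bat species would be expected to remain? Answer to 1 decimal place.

z = ln(25/14) / ln(25500000/2410000) = 0.5798 / 2.3591 = 0.2458
S_new/S_old = (A_new/A_old)^z = 0.53^0.2458 = exp(0.2458 × -0.6349) = 0.8555

85.6%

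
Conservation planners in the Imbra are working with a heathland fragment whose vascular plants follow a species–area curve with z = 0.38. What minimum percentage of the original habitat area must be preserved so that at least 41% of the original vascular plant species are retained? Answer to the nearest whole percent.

10%

Need (A_new/A_old)^0.38 = 0.41, so A_new/A_old = 0.41^(1/0.38) = 0.41^2.632
ln(A_new/A_old) = ln 0.41 / 0.38 = -0.8916 / 0.38 = -2.3463
A_new/A_old = e^-2.3463 ≈ 0.09572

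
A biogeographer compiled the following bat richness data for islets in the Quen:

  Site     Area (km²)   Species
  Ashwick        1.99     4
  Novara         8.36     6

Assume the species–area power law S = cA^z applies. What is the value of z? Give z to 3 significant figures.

0.282

Taking logs: ln S = ln c + z ln A, so z = (ln S₂ − ln S₁)/(ln A₂ − ln A₁).
z = ln(6/4) / ln(8.36/1.99) = ln(1.5) / ln(4.201) = 0.4055 / 1.4353 = 0.2825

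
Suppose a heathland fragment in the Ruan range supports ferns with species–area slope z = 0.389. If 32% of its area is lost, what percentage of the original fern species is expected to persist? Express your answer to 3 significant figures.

S_new/S_old = (A_new/A_old)^z = 0.68^0.389
= exp(0.389 × ln 0.68) = exp(0.389 × -0.3857) = exp(-0.1500) ≈ 0.8607

86.1%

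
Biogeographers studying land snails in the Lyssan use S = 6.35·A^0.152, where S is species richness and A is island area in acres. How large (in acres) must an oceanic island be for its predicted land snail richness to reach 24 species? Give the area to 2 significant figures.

6300 acres

24 = 6.35 × A^0.152  ⇒  A^0.152 = 24/6.35 = 3.78
ln A = ln(3.78) / 0.152 = 1.3296 / 0.152 = 8.7474
A = e^8.7474 ≈ 6294 acres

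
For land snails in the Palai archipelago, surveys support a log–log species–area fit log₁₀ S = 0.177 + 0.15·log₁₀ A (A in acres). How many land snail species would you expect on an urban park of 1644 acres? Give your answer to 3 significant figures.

4.56

S = 1.503 × 1644^0.15
ln S = ln 1.503 + 0.15 × ln 1644 = 0.4076 + 0.15 × 7.4049 = 1.5183
S = e^1.5183 ≈ 4.564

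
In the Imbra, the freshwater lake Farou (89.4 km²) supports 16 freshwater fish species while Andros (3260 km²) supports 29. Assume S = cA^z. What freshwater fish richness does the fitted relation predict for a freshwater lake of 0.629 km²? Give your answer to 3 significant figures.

7.05

z = ln(29/16) / ln(3260/89.4) = 0.5947 / 3.5964 = 0.1654
c = 16 / 89.4^0.1654 = 16 / 2.102 = 7.611
S₃ = 7.611 × 0.629^0.1654 = 7.611 × 0.9262 ≈ 7.049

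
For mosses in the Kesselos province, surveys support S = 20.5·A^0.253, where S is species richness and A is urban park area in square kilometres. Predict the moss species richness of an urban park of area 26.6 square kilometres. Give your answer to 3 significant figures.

47.0

S = 20.5 × 26.6^0.253 = 20.5 × 2.293 ≈ 47.02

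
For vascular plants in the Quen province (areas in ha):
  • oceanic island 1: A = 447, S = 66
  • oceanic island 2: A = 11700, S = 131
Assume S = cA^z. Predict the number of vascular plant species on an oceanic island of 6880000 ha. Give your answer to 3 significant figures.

500

z = ln(131/66) / ln(11700/447) = 0.6855 / 3.2648 = 0.2100
c = 66 / 447^0.2100 = 66 / 3.602 = 18.32
S₃ = 18.32 × 6880000^0.2100 = 18.32 × 27.27 ≈ 499.8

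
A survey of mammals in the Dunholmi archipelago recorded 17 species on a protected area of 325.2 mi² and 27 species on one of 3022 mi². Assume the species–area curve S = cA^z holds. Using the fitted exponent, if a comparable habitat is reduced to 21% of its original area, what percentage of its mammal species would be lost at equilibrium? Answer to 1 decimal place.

z = ln(27/17) / ln(3022/325.2) = 0.4626 / 2.2292 = 0.2075
S_new/S_old = (A_new/A_old)^z = 0.21^0.2075 = exp(0.2075 × -1.5606) = 0.7233
Fraction lost = 1 − 0.7233 = 0.2767

27.7%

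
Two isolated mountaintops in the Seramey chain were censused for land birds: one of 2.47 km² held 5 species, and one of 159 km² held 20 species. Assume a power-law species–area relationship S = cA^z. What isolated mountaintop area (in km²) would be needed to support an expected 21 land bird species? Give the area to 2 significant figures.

z = ln(20/5) / ln(159/2.47) = 1.3863 / 4.1647 = 0.3329
c = 5 / 2.47^0.3329 = 5 / 1.351 = 3.7
A = (21/3.7)^(1/0.3329) ⇒ ln A = ln(5.675)/0.3329 = 5.2155
A = e^5.2155 ≈ 184.1 km²

180 km²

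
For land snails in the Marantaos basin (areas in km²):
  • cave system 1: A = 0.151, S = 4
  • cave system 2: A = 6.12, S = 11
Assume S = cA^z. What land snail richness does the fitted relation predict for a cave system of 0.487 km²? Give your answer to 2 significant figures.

z = ln(11/4) / ln(6.12/0.151) = 1.0116 / 3.7020 = 0.2733
c = 4 / 0.151^0.2733 = 4 / 0.5966 = 6.705
S₃ = 6.705 × 0.487^0.2733 = 6.705 × 0.8215 ≈ 5.508

5.5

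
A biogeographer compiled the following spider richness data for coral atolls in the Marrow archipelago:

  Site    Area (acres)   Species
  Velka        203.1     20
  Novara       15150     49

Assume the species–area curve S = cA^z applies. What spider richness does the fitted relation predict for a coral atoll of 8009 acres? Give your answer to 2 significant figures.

43

z = ln(49/20) / ln(15150/203.1) = 0.8961 / 4.3121 = 0.2078
c = 20 / 203.1^0.2078 = 20 / 3.017 = 6.629
S₃ = 6.629 × 8009^0.2078 = 6.629 × 6.474 ≈ 42.92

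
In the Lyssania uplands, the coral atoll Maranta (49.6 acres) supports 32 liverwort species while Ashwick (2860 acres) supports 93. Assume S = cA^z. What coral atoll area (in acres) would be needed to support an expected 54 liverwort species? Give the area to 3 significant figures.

z = ln(93/32) / ln(2860/49.6) = 1.0669 / 4.0546 = 0.2631
c = 32 / 49.6^0.2631 = 32 / 2.793 = 11.46
A = (54/11.46)^(1/0.2631) ⇒ ln A = ln(4.714)/0.2631 = 5.8926
A = e^5.8926 ≈ 362.3 acres

362 acres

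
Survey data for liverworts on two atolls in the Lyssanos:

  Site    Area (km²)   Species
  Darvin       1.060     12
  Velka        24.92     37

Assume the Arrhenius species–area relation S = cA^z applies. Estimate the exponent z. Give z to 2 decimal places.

0.36

Taking logs: ln S = ln c + z ln A, so z = (ln S₂ − ln S₁)/(ln A₂ − ln A₁).
z = ln(37/12) / ln(24.92/1.06) = ln(3.083) / ln(23.51) = 1.1260 / 3.1574 = 0.3566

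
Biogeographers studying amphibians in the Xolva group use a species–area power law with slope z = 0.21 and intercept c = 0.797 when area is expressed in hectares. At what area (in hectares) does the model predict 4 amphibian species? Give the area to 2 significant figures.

4 = 0.797 × A^0.21  ⇒  A^0.21 = 4/0.797 = 5.019
ln A = ln(5.019) / 0.21 = 1.6132 / 0.21 = 7.6819
A = e^7.6819 ≈ 2169 hectares

2200 hectares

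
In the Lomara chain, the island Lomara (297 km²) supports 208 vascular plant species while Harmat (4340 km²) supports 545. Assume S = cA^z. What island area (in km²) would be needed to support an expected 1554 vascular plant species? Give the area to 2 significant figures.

80000 km²

z = ln(545/208) / ln(4340/297) = 0.9632 / 2.6819 = 0.3592
c = 208 / 297^0.3592 = 208 / 7.729 = 26.91
A = (1554/26.91)^(1/0.3592) ⇒ ln A = ln(57.75)/0.3592 = 11.2929
A = e^11.2929 ≈ 80253 km²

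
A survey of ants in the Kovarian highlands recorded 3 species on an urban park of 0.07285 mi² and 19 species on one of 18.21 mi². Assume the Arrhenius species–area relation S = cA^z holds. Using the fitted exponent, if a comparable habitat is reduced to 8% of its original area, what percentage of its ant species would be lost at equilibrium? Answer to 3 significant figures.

57.0%

z = ln(19/3) / ln(18.21/0.07285) = 1.8458 / 5.5213 = 0.3343
S_new/S_old = (A_new/A_old)^z = 0.08^0.3343 = exp(0.3343 × -2.5257) = 0.4298
Fraction lost = 1 − 0.4298 = 0.5702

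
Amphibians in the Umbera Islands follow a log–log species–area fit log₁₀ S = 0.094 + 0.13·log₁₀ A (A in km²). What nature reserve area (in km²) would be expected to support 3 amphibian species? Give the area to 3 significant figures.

885 km²

3 = 1.242 × A^0.13  ⇒  A^0.13 = 3/1.242 = 2.416
ln A = ln(2.416) / 0.13 = 0.8822 / 0.13 = 6.7859
A = e^6.7859 ≈ 885.3 km²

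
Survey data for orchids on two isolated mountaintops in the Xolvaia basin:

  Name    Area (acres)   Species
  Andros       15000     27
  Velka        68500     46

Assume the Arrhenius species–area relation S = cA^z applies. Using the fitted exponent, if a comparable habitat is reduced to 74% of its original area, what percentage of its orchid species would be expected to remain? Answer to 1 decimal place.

90.0%

z = ln(46/27) / ln(68500/15000) = 0.5328 / 1.5188 = 0.3508
S_new/S_old = (A_new/A_old)^z = 0.74^0.3508 = exp(0.3508 × -0.3011) = 0.8998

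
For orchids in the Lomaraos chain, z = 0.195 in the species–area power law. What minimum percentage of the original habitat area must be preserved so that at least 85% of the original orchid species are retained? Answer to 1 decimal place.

43.5%

Need (A_new/A_old)^0.195 = 0.85, so A_new/A_old = 0.85^(1/0.195) = 0.85^5.128
ln(A_new/A_old) = ln 0.85 / 0.195 = -0.1625 / 0.195 = -0.8334
A_new/A_old = e^-0.8334 ≈ 0.4346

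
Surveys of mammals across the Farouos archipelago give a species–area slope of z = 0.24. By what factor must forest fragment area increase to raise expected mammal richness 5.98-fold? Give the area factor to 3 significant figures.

(A₂/A₁)^0.24 = 5.98, so A₂/A₁ = 5.98^(1/0.24) = 5.98^4.167
ln(A₂/A₁) = ln 5.98 / 0.24 = 1.7884 / 0.24 = 7.4518
A₂/A₁ = e^7.4518 ≈ 1723

1720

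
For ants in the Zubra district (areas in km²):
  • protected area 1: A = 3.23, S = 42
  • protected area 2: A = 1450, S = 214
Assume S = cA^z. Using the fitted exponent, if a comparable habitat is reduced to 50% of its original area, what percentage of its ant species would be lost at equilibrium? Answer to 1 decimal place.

16.9%

z = ln(214/42) / ln(1450/3.23) = 1.6283 / 6.1068 = 0.2666
S_new/S_old = (A_new/A_old)^z = 0.5^0.2666 = exp(0.2666 × -0.6931) = 0.8313
Fraction lost = 1 − 0.8313 = 0.1687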